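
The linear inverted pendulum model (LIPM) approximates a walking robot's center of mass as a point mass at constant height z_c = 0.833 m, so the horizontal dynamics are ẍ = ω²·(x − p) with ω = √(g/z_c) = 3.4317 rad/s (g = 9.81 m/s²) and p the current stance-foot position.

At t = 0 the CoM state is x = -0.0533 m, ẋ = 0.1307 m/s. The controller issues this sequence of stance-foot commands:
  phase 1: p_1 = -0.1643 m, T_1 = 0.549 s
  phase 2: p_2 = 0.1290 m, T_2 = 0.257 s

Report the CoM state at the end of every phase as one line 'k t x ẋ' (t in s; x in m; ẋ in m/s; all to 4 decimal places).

phase 1: p=-0.1643, T=0.549, ωT=1.884003, cosh=3.365887, sinh=3.213906; start (x,ẋ)=(-0.053300, 0.130700) → end (x,ẋ)=(0.331719, 1.664158)
phase 2: p=0.1290, T=0.257, ωT=0.881947, cosh=1.414787, sinh=1.000811; start (x,ẋ)=(0.331719, 1.664158) → end (x,ẋ)=(0.901134, 3.050663)

1 0.5490 0.3317 1.6642
2 0.8060 0.9011 3.0507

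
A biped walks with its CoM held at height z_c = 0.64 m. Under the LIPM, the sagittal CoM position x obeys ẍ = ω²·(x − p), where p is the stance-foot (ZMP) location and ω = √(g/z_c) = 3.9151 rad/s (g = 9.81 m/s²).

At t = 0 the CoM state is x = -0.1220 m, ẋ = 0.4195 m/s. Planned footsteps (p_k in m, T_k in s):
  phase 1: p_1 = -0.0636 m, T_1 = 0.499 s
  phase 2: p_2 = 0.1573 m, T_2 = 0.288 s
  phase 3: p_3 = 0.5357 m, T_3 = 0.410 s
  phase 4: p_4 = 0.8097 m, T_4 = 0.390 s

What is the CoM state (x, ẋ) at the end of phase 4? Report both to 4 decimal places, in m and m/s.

phase 1: p=-0.0636, T=0.499, ωT=1.953635, cosh=3.598020, sinh=3.456262; start (x,ẋ)=(-0.122000, 0.419500) → end (x,ẋ)=(0.096612, 0.719123)
phase 2: p=0.1573, T=0.288, ωT=1.127549, cosh=1.705952, sinh=1.382126; start (x,ẋ)=(0.096612, 0.719123) → end (x,ẋ)=(0.307636, 0.898395)
phase 3: p=0.5357, T=0.410, ωT=1.605191, cosh=2.589831, sinh=2.388980; start (x,ẋ)=(0.307636, 0.898395) → end (x,ẋ)=(0.493251, 0.193590)
phase 4: p=0.8097, T=0.390, ωT=1.526889, cosh=2.410521, sinh=2.193311; start (x,ẋ)=(0.493251, 0.193590) → end (x,ẋ)=(0.155346, -2.250704)

x = 0.1553, ẋ = -2.2507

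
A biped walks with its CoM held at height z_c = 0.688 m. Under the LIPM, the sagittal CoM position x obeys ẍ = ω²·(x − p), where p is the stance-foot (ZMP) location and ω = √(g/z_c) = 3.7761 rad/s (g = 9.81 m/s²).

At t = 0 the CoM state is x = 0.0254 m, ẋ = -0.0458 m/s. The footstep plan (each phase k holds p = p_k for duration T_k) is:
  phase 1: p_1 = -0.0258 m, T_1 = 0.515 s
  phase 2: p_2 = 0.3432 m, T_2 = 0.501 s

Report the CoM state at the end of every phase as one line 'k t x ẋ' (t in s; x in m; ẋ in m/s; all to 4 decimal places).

1 0.5150 0.1153 0.4986
2 1.0160 -0.0017 -1.0974

phase 1: p=-0.0258, T=0.515, ωT=1.944692, cosh=3.567253, sinh=3.424222; start (x,ẋ)=(0.025400, -0.045800) → end (x,ẋ)=(0.115311, 0.498646)
phase 2: p=0.3432, T=0.501, ωT=1.891826, cosh=3.391132, sinh=3.240336; start (x,ẋ)=(0.115311, 0.498646) → end (x,ẋ)=(-0.001704, -1.097433)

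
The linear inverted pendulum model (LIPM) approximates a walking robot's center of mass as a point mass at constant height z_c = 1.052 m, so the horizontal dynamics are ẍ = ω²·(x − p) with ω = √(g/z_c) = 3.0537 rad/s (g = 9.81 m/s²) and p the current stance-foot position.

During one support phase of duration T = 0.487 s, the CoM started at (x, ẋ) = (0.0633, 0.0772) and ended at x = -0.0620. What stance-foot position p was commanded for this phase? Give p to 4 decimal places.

p = 0.1979

ωT = 3.0537·0.487 = 1.487152; cosh(ωT) = 2.325246, sinh(ωT) = 2.099230
x(T) = p + (x₀−p)·cosh(ωT) + (ẋ₀/ω)·sinh(ωT) ⇒ p·(1 − cosh) = x(T) − x₀·cosh − (ẋ₀/ω)·sinh
numerator   = -0.0620 − (0.0633)·2.325246 − (0.0772/3.0537)·2.099230 = -0.262258
denominator = 1 − 2.325246 = -1.325246
p = -0.262258 / -1.325246 = 0.1979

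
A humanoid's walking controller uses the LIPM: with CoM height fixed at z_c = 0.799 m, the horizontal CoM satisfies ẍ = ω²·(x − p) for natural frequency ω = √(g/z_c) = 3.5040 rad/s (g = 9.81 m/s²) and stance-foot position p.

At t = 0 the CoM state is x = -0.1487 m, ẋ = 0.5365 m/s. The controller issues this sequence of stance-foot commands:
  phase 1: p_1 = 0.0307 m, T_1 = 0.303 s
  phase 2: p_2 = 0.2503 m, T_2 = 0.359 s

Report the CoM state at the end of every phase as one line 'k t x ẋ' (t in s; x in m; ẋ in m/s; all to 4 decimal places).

phase 1: p=0.0307, T=0.303, ωT=1.061712, cosh=1.618590, sinh=1.272727; start (x,ẋ)=(-0.148700, 0.536500) → end (x,ẋ)=(-0.064807, 0.068315)
phase 2: p=0.2503, T=0.359, ωT=1.257936, cosh=1.901196, sinh=1.616956; start (x,ẋ)=(-0.064807, 0.068315) → end (x,ẋ)=(-0.317255, -1.655457)

1 0.3030 -0.0648 0.0683
2 0.6620 -0.3173 -1.6555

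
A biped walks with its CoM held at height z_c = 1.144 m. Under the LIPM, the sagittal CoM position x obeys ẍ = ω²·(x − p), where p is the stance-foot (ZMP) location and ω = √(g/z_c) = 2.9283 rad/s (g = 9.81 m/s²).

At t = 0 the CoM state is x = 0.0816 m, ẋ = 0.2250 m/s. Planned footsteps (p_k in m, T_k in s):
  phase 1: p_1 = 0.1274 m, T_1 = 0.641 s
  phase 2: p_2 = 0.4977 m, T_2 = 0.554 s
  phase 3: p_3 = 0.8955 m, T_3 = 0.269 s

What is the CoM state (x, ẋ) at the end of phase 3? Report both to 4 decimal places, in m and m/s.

phase 1: p=0.1274, T=0.641, ωT=1.877040, cosh=3.343590, sinh=3.190547; start (x,ẋ)=(0.081600, 0.225000) → end (x,ẋ)=(0.219414, 0.324404)
phase 2: p=0.4977, T=0.554, ωT=1.622278, cosh=2.631032, sinh=2.433584; start (x,ẋ)=(0.219414, 0.324404) → end (x,ẋ)=(0.035118, -1.129624)
phase 3: p=0.8955, T=0.269, ωT=0.787713, cosh=1.326623, sinh=0.871739; start (x,ẋ)=(0.035118, -1.129624) → end (x,ẋ)=(-0.582186, -3.694895)

x = -0.5822, ẋ = -3.6949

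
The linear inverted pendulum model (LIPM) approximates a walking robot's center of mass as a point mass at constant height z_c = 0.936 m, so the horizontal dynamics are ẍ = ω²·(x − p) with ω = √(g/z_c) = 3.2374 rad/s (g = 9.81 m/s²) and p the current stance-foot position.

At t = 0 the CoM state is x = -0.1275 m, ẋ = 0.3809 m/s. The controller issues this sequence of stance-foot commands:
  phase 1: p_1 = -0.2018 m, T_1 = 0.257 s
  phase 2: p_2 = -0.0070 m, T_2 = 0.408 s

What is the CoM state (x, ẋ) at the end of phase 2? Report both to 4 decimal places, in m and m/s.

phase 1: p=-0.2018, T=0.257, ωT=0.832012, cosh=1.366555, sinh=0.931382; start (x,ẋ)=(-0.127500, 0.380900) → end (x,ẋ)=(0.009318, 0.744554)
phase 2: p=-0.0070, T=0.408, ωT=1.320859, cosh=2.006772, sinh=1.739867; start (x,ẋ)=(0.009318, 0.744554) → end (x,ẋ)=(0.425890, 1.586064)

x = 0.4259, ẋ = 1.5861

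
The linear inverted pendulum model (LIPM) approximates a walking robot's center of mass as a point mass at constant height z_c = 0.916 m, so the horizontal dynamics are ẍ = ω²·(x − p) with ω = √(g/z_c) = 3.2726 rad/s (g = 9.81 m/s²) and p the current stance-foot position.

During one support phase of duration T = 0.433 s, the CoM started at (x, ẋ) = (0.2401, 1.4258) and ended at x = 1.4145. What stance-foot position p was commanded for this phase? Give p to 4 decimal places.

p = -0.0376

ωT = 3.2726·0.433 = 1.417036; cosh(ωT) = 2.183653, sinh(ωT) = 1.941222
x(T) = p + (x₀−p)·cosh(ωT) + (ẋ₀/ω)·sinh(ωT) ⇒ p·(1 − cosh) = x(T) − x₀·cosh − (ẋ₀/ω)·sinh
numerator   = 1.4145 − (0.2401)·2.183653 − (1.4258/3.2726)·1.941222 = 0.044457
denominator = 1 − 2.183653 = -1.183653
p = 0.044457 / -1.183653 = -0.0376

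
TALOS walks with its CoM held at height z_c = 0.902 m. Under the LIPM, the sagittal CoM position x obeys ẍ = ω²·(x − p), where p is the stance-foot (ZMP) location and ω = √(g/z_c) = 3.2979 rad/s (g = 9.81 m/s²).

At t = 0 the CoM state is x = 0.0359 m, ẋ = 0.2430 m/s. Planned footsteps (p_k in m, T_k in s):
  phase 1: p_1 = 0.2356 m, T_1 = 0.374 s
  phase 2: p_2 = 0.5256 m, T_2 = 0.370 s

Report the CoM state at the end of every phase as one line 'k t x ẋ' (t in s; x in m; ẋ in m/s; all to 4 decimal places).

phase 1: p=0.2356, T=0.374, ωT=1.233415, cosh=1.862114, sinh=1.570818; start (x,ẋ)=(0.035900, 0.243000) → end (x,ẋ)=(-0.020521, -0.582032)
phase 2: p=0.5256, T=0.370, ωT=1.220223, cosh=1.841554, sinh=1.546389; start (x,ẋ)=(-0.020521, -0.582032) → end (x,ẋ)=(-0.753027, -3.856973)

1 0.3740 -0.0205 -0.5820
2 0.7440 -0.7530 -3.8570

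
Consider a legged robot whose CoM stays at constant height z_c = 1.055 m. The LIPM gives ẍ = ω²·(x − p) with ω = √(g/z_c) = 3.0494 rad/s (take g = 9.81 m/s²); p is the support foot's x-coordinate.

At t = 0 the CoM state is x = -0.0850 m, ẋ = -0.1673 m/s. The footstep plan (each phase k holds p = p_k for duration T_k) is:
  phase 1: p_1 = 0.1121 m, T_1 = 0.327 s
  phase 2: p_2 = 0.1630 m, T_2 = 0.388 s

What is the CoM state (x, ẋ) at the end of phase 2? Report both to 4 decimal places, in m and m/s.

x = -1.0507, ẋ = -3.6046

phase 1: p=0.1121, T=0.327, ωT=0.997154, cosh=1.539742, sinh=1.170814; start (x,ẋ)=(-0.085000, -0.167300) → end (x,ẋ)=(-0.255618, -0.961301)
phase 2: p=0.1630, T=0.388, ωT=1.183167, cosh=1.785502, sinh=1.479195; start (x,ẋ)=(-0.255618, -0.961301) → end (x,ẋ)=(-1.050749, -3.604647)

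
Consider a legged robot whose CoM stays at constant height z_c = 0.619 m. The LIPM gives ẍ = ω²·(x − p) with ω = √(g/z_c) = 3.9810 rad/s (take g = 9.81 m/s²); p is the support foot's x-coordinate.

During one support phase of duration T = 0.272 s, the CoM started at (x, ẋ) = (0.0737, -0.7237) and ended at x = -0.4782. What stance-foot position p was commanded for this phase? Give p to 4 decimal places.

p = 0.5603

ωT = 3.9810·0.272 = 1.082832; cosh(ωT) = 1.645833, sinh(ωT) = 1.307198
x(T) = p + (x₀−p)·cosh(ωT) + (ẋ₀/ω)·sinh(ωT) ⇒ p·(1 − cosh) = x(T) − x₀·cosh − (ẋ₀/ω)·sinh
numerator   = -0.4782 − (0.0737)·1.645833 − (-0.7237/3.9810)·1.307198 = -0.361864
denominator = 1 − 1.645833 = -0.645833
p = -0.361864 / -0.645833 = 0.5603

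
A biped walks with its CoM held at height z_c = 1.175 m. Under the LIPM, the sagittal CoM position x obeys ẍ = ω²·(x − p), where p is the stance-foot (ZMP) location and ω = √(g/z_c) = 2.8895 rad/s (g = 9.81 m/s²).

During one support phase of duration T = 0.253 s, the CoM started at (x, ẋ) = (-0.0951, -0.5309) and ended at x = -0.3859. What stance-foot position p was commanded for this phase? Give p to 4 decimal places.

ωT = 2.8895·0.253 = 0.731043; cosh(ωT) = 1.279327, sinh(ωT) = 0.797920
x(T) = p + (x₀−p)·cosh(ωT) + (ẋ₀/ω)·sinh(ωT) ⇒ p·(1 − cosh) = x(T) − x₀·cosh − (ẋ₀/ω)·sinh
numerator   = -0.3859 − (-0.0951)·1.279327 − (-0.5309/2.8895)·0.797920 = -0.117631
denominator = 1 − 1.279327 = -0.279327
p = -0.117631 / -0.279327 = 0.4211

p = 0.4211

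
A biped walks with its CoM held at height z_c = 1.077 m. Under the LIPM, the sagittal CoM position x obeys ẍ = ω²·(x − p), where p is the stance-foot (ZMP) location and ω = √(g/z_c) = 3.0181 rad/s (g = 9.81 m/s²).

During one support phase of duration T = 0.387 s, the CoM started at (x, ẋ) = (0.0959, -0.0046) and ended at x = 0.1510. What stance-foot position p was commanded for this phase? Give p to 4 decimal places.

p = 0.0208

ωT = 3.0181·0.387 = 1.168005; cosh(ωT) = 1.763279, sinh(ωT) = 1.452292
x(T) = p + (x₀−p)·cosh(ωT) + (ẋ₀/ω)·sinh(ωT) ⇒ p·(1 − cosh) = x(T) − x₀·cosh − (ẋ₀/ω)·sinh
numerator   = 0.1510 − (0.0959)·1.763279 − (-0.0046/3.0181)·1.452292 = -0.015885
denominator = 1 − 1.763279 = -0.763279
p = -0.015885 / -0.763279 = 0.0208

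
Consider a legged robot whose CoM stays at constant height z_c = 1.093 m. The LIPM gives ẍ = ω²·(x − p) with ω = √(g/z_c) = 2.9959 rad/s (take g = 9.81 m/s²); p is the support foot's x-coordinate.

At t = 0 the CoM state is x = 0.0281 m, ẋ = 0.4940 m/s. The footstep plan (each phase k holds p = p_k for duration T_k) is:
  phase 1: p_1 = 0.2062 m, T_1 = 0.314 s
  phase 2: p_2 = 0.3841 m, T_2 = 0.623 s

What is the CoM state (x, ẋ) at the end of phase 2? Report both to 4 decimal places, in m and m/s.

x = -0.3245, ẋ = -1.9784

phase 1: p=0.2062, T=0.314, ωT=0.940713, cosh=1.476078, sinh=1.085728; start (x,ẋ)=(0.028100, 0.494000) → end (x,ẋ)=(0.122338, 0.149871)
phase 2: p=0.3841, T=0.623, ωT=1.866446, cosh=3.309974, sinh=3.155302; start (x,ẋ)=(0.122338, 0.149871) → end (x,ẋ)=(-0.324479, -1.978356)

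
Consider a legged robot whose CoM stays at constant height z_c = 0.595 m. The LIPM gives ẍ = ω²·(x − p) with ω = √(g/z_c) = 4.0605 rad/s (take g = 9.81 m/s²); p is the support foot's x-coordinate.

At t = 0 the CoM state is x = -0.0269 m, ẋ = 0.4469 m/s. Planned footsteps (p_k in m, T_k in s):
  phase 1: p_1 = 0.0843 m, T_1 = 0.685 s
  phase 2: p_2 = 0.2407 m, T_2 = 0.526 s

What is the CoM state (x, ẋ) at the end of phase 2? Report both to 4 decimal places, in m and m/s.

phase 1: p=0.0843, T=0.685, ωT=2.781443, cosh=8.102119, sinh=8.040170; start (x,ẋ)=(-0.026900, 0.446900) → end (x,ẋ)=(0.068248, -0.009522)
phase 2: p=0.2407, T=0.526, ωT=2.135823, cosh=4.291078, sinh=4.172931; start (x,ẋ)=(0.068248, -0.009522) → end (x,ẋ)=(-0.509090, -2.962914)

x = -0.5091, ẋ = -2.9629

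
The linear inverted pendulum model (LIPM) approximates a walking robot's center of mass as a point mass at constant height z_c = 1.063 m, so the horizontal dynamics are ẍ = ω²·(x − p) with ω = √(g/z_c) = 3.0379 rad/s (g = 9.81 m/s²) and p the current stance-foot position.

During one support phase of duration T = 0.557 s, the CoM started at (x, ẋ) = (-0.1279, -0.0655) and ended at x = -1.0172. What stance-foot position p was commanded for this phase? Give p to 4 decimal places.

p = 0.3328

ωT = 3.0379·0.557 = 1.692110; cosh(ωT) = 2.807530, sinh(ωT) = 2.623399
x(T) = p + (x₀−p)·cosh(ωT) + (ẋ₀/ω)·sinh(ωT) ⇒ p·(1 − cosh) = x(T) − x₀·cosh − (ẋ₀/ω)·sinh
numerator   = -1.0172 − (-0.1279)·2.807530 − (-0.0655/3.0379)·2.623399 = -0.601554
denominator = 1 − 2.807530 = -1.807530
p = -0.601554 / -1.807530 = 0.3328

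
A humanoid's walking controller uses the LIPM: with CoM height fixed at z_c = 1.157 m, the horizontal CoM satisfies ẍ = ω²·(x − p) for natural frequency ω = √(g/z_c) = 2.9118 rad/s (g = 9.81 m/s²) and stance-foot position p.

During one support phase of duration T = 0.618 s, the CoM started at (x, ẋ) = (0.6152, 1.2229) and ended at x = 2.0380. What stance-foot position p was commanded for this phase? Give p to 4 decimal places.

p = 0.5260

ωT = 2.9118·0.618 = 1.799492; cosh(ωT) = 3.105980, sinh(ωT) = 2.940597
x(T) = p + (x₀−p)·cosh(ωT) + (ẋ₀/ω)·sinh(ωT) ⇒ p·(1 − cosh) = x(T) − x₀·cosh − (ẋ₀/ω)·sinh
numerator   = 2.0380 − (0.6152)·3.105980 − (1.2229/2.9118)·2.940597 = -1.107793
denominator = 1 − 3.105980 = -2.105980
p = -1.107793 / -2.105980 = 0.5260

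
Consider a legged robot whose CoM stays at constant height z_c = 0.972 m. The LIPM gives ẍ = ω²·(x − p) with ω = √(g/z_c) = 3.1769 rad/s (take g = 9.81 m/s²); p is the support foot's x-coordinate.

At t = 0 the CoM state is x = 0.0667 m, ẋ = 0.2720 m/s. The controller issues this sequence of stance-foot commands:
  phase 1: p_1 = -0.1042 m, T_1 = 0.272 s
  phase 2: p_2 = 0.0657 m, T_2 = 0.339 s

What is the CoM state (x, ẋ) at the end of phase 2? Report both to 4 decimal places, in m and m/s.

x = 0.6870, ẋ = 2.1187

phase 1: p=-0.1042, T=0.272, ωT=0.864117, cosh=1.397166, sinh=0.975743; start (x,ẋ)=(0.066700, 0.272000) → end (x,ẋ)=(0.218117, 0.909792)
phase 2: p=0.0657, T=0.339, ωT=1.076969, cosh=1.638197, sinh=1.297571; start (x,ẋ)=(0.218117, 0.909792) → end (x,ẋ)=(0.686984, 2.118719)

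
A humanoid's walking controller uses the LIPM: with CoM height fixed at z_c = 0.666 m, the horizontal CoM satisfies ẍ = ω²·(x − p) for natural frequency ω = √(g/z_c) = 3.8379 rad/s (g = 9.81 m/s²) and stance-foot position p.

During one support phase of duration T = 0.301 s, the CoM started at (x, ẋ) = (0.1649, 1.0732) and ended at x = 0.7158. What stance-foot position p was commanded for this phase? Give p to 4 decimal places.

p = -0.0379

ωT = 3.8379·0.301 = 1.155208; cosh(ωT) = 1.744838, sinh(ωT) = 1.429846
x(T) = p + (x₀−p)·cosh(ωT) + (ẋ₀/ω)·sinh(ωT) ⇒ p·(1 − cosh) = x(T) − x₀·cosh − (ẋ₀/ω)·sinh
numerator   = 0.7158 − (0.1649)·1.744838 − (1.0732/3.8379)·1.429846 = 0.028246
denominator = 1 − 1.744838 = -0.744838
p = 0.028246 / -0.744838 = -0.0379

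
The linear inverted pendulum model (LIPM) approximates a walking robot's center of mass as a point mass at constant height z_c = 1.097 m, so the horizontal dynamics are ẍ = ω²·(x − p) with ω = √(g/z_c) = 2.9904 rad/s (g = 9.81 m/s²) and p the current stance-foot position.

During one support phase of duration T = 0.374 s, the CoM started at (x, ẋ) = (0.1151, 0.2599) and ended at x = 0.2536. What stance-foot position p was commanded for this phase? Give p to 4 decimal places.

p = 0.0866

ωT = 2.9904·0.374 = 1.118410; cosh(ωT) = 1.693391, sinh(ωT) = 1.366592
x(T) = p + (x₀−p)·cosh(ωT) + (ẋ₀/ω)·sinh(ωT) ⇒ p·(1 − cosh) = x(T) − x₀·cosh − (ẋ₀/ω)·sinh
numerator   = 0.2536 − (0.1151)·1.693391 − (0.2599/2.9904)·1.366592 = -0.060082
denominator = 1 − 1.693391 = -0.693391
p = -0.060082 / -0.693391 = 0.0866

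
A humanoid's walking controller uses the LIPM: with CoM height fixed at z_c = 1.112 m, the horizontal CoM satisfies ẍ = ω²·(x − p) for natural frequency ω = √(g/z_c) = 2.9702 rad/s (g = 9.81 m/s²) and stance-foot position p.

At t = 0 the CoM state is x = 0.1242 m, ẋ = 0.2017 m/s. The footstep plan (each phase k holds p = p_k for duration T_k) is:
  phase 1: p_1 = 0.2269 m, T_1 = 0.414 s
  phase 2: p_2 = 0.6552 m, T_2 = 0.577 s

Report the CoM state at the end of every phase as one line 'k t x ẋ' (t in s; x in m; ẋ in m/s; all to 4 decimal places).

phase 1: p=0.2269, T=0.414, ωT=1.229663, cosh=1.856234, sinh=1.563842; start (x,ẋ)=(0.124200, 0.201700) → end (x,ẋ)=(0.142462, -0.102631)
phase 2: p=0.6552, T=0.577, ωT=1.713805, cosh=2.865110, sinh=2.684931; start (x,ẋ)=(0.142462, -0.102631) → end (x,ẋ)=(-0.906625, -4.383024)

1 0.4140 0.1425 -0.1026
2 0.9910 -0.9066 -4.3830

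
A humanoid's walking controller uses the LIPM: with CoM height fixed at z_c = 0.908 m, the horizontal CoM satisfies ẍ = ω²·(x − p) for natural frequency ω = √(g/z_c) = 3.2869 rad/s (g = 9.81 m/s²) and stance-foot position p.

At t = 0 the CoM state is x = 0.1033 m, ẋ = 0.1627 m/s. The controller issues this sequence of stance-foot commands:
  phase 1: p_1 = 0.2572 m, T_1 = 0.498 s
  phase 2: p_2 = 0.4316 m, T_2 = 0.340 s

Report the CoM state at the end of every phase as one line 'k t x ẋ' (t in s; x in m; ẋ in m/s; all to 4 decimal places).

1 0.4980 -0.0309 -0.8167
2 0.8380 -0.6902 -3.4571

phase 1: p=0.2572, T=0.498, ωT=1.636876, cosh=2.666839, sinh=2.472252; start (x,ẋ)=(0.103300, 0.162700) → end (x,ẋ)=(-0.030851, -0.816704)
phase 2: p=0.4316, T=0.340, ωT=1.117546, cosh=1.692212, sinh=1.365130; start (x,ẋ)=(-0.030851, -0.816704) → end (x,ẋ)=(-0.690163, -3.457076)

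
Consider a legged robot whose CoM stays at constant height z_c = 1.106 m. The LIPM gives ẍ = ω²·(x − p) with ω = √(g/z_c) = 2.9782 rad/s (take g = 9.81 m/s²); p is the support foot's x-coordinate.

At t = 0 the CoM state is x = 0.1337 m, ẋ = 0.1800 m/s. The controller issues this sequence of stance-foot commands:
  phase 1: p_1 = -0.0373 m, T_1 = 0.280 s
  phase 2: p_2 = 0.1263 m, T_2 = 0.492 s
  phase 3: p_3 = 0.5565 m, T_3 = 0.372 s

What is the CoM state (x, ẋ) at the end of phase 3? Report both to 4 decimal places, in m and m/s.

phase 1: p=-0.0373, T=0.280, ωT=0.833896, cosh=1.368312, sinh=0.933959; start (x,ẋ)=(0.133700, 0.180000) → end (x,ẋ)=(0.253129, 0.721935)
phase 2: p=0.1263, T=0.492, ωT=1.465274, cosh=2.279873, sinh=2.048858; start (x,ẋ)=(0.253129, 0.721935) → end (x,ẋ)=(0.912111, 2.419821)
phase 3: p=0.5565, T=0.372, ωT=1.107890, cosh=1.679109, sinh=1.348854; start (x,ẋ)=(0.912111, 2.419821) → end (x,ẋ)=(2.249569, 5.491689)

x = 2.2496, ẋ = 5.4917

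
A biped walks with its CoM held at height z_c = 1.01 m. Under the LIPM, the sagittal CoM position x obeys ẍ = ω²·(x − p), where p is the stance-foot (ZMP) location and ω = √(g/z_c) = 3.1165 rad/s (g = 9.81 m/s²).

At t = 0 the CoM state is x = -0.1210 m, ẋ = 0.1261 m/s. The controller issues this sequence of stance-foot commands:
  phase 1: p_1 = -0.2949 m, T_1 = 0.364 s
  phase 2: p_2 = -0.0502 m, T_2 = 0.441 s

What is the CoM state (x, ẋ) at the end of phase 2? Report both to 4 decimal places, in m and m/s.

x = 0.7579, ẋ = 2.6776

phase 1: p=-0.2949, T=0.364, ωT=1.134406, cosh=1.715470, sinh=1.393856; start (x,ẋ)=(-0.121000, 0.126100) → end (x,ẋ)=(0.059818, 0.971734)
phase 2: p=-0.0502, T=0.441, ωT=1.374376, cosh=2.102804, sinh=1.849807; start (x,ẋ)=(0.059818, 0.971734) → end (x,ẋ)=(0.757923, 2.677615)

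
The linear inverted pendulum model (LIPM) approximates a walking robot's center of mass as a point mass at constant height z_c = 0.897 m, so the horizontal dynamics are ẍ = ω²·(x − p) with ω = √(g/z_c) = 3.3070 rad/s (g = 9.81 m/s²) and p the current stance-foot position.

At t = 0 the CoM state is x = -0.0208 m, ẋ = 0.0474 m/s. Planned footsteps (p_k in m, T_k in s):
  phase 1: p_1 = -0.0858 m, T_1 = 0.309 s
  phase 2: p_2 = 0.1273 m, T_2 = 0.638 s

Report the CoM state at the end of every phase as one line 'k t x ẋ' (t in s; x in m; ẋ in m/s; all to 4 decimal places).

1 0.3090 0.0335 0.3343
2 0.9470 0.1457 0.1388

phase 1: p=-0.0858, T=0.309, ωT=1.021863, cosh=1.569145, sinh=1.209221; start (x,ẋ)=(-0.020800, 0.047400) → end (x,ẋ)=(0.033526, 0.334306)
phase 2: p=0.1273, T=0.638, ωT=2.109866, cosh=4.184195, sinh=4.062941; start (x,ẋ)=(0.033526, 0.334306) → end (x,ẋ)=(0.145657, 0.138845)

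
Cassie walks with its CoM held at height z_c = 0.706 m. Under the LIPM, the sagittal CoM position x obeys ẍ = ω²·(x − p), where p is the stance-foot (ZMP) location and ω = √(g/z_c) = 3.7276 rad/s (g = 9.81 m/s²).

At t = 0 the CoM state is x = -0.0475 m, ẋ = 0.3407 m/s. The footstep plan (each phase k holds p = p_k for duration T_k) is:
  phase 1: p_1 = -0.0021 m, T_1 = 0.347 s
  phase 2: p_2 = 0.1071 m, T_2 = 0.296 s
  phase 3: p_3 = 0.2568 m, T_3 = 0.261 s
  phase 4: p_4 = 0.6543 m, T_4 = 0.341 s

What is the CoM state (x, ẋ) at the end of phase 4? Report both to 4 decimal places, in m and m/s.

phase 1: p=-0.0021, T=0.347, ωT=1.293477, cosh=1.959878, sinh=1.685563; start (x,ẋ)=(-0.047500, 0.340700) → end (x,ẋ)=(0.062981, 0.382478)
phase 2: p=0.1071, T=0.296, ωT=1.103370, cosh=1.673029, sinh=1.341277; start (x,ẋ)=(0.062981, 0.382478) → end (x,ẋ)=(0.170912, 0.419311)
phase 3: p=0.2568, T=0.261, ωT=0.972904, cosh=1.511800, sinh=1.133816; start (x,ẋ)=(0.170912, 0.419311) → end (x,ẋ)=(0.254495, 0.270914)
phase 4: p=0.6543, T=0.341, ωT=1.271112, cosh=1.922666, sinh=1.642147; start (x,ẋ)=(0.254495, 0.270914) → end (x,ẋ)=(0.004956, -1.926436)

x = 0.0050, ẋ = -1.9264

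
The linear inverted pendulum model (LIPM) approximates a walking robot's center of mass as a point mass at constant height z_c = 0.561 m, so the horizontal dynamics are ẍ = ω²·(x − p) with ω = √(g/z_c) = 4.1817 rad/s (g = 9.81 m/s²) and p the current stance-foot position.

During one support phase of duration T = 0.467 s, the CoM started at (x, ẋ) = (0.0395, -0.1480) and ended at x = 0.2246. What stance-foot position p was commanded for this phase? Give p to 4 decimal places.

ωT = 4.1817·0.467 = 1.952854; cosh(ωT) = 3.595322, sinh(ωT) = 3.453453
x(T) = p + (x₀−p)·cosh(ωT) + (ẋ₀/ω)·sinh(ωT) ⇒ p·(1 − cosh) = x(T) − x₀·cosh − (ẋ₀/ω)·sinh
numerator   = 0.2246 − (0.0395)·3.595322 − (-0.1480/4.1817)·3.453453 = 0.204810
denominator = 1 − 3.595322 = -2.595322
p = 0.204810 / -2.595322 = -0.0789

p = -0.0789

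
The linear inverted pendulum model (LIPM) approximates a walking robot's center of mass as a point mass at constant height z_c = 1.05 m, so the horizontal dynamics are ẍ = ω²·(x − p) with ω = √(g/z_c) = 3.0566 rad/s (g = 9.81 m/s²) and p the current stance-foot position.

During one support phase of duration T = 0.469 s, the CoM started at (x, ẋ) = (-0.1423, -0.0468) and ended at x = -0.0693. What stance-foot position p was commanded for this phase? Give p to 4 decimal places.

ωT = 3.0566·0.469 = 1.433545; cosh(ωT) = 2.216001, sinh(ωT) = 1.977539
x(T) = p + (x₀−p)·cosh(ωT) + (ẋ₀/ω)·sinh(ωT) ⇒ p·(1 − cosh) = x(T) − x₀·cosh − (ẋ₀/ω)·sinh
numerator   = -0.0693 − (-0.1423)·2.216001 − (-0.0468/3.0566)·1.977539 = 0.276315
denominator = 1 − 2.216001 = -1.216001
p = 0.276315 / -1.216001 = -0.2272

p = -0.2272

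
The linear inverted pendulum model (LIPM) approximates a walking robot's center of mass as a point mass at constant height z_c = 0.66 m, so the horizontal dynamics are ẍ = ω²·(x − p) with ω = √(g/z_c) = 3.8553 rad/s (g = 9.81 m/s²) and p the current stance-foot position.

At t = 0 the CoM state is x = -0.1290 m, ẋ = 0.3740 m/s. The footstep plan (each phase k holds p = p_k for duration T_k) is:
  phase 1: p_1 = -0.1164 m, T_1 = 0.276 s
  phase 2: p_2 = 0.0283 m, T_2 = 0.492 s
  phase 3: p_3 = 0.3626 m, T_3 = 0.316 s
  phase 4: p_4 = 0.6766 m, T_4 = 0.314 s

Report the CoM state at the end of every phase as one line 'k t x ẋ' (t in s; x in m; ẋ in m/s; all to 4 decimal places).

phase 1: p=-0.1164, T=0.276, ωT=1.064063, cosh=1.621586, sinh=1.276535; start (x,ẋ)=(-0.129000, 0.374000) → end (x,ẋ)=(-0.012996, 0.544463)
phase 2: p=0.0283, T=0.492, ωT=1.896808, cosh=3.407316, sinh=3.257269; start (x,ẋ)=(-0.012996, 0.544463) → end (x,ẋ)=(0.347597, 1.336571)
phase 3: p=0.3626, T=0.316, ωT=1.218275, cosh=1.838545, sinh=1.542805; start (x,ẋ)=(0.347597, 1.336571) → end (x,ẋ)=(0.869883, 2.368111)
phase 4: p=0.6766, T=0.314, ωT=1.210564, cosh=1.826703, sinh=1.528674; start (x,ẋ)=(0.869883, 2.368111) → end (x,ẋ)=(1.968656, 5.464949)

1 0.2760 -0.0130 0.5445
2 0.7680 0.3476 1.3366
3 1.0840 0.8699 2.3681
4 1.3980 1.9687 5.4649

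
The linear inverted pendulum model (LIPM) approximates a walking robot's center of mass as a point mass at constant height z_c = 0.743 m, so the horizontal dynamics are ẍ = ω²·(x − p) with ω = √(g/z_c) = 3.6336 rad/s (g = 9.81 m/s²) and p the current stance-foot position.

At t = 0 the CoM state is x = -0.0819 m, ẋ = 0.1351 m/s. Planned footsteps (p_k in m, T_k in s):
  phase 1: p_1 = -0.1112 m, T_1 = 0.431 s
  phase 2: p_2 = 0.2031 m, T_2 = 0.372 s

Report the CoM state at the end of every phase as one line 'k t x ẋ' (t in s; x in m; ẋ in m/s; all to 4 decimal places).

phase 1: p=-0.1112, T=0.431, ωT=1.566082, cosh=2.498356, sinh=2.289494; start (x,ẋ)=(-0.081900, 0.135100) → end (x,ẋ)=(0.047127, 0.581278)
phase 2: p=0.2031, T=0.372, ωT=1.351699, cosh=2.061393, sinh=1.802593; start (x,ẋ)=(0.047127, 0.581278) → end (x,ẋ)=(0.169944, 0.176634)

1 0.4310 0.0471 0.5813
2 0.8030 0.1699 0.1766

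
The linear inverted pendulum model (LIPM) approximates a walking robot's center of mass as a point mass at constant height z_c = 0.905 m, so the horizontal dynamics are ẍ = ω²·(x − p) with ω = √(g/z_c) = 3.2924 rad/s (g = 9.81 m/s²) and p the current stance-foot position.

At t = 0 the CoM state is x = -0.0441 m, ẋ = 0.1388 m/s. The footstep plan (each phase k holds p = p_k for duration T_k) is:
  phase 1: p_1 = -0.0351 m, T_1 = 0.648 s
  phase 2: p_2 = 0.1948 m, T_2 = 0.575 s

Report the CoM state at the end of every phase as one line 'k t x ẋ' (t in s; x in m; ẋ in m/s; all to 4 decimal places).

phase 1: p=-0.0351, T=0.648, ωT=2.133475, cosh=4.281293, sinh=4.162868; start (x,ẋ)=(-0.044100, 0.138800) → end (x,ẋ)=(0.101865, 0.470891)
phase 2: p=0.1948, T=0.575, ωT=1.893130, cosh=3.395360, sinh=3.244760; start (x,ẋ)=(0.101865, 0.470891) → end (x,ẋ)=(0.343331, 0.606018)

1 0.6480 0.1019 0.4709
2 1.2230 0.3433 0.6060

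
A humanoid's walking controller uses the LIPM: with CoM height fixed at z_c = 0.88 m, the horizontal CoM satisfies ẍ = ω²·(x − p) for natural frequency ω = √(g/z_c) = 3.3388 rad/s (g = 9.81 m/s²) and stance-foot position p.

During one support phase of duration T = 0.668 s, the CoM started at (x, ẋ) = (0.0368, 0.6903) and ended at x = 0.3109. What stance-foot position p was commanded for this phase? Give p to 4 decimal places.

p = 0.2194

ωT = 3.3388·0.668 = 2.230318; cosh(ωT) = 4.705161, sinh(ωT) = 4.597667
x(T) = p + (x₀−p)·cosh(ωT) + (ẋ₀/ω)·sinh(ωT) ⇒ p·(1 − cosh) = x(T) − x₀·cosh − (ẋ₀/ω)·sinh
numerator   = 0.3109 − (0.0368)·4.705161 − (0.6903/3.3388)·4.597667 = -0.812822
denominator = 1 − 4.705161 = -3.705161
p = -0.812822 / -3.705161 = 0.2194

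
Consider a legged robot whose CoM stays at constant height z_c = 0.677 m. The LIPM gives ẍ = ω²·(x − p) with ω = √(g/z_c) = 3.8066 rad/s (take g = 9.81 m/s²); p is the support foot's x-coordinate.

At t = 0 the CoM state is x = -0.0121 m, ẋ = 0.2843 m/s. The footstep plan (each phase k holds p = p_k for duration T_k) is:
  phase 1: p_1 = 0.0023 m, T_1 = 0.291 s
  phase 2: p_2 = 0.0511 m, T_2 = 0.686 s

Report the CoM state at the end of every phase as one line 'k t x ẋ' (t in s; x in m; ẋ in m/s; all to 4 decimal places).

1 0.2910 0.0788 0.4034
2 0.9770 0.9586 3.4764

phase 1: p=0.0023, T=0.291, ωT=1.107721, cosh=1.678880, sinh=1.348569; start (x,ẋ)=(-0.012100, 0.284300) → end (x,ẋ)=(0.078843, 0.403384)
phase 2: p=0.0511, T=0.686, ωT=2.611328, cosh=6.845277, sinh=6.771840; start (x,ẋ)=(0.078843, 0.403384) → end (x,ẋ)=(0.958621, 3.476436)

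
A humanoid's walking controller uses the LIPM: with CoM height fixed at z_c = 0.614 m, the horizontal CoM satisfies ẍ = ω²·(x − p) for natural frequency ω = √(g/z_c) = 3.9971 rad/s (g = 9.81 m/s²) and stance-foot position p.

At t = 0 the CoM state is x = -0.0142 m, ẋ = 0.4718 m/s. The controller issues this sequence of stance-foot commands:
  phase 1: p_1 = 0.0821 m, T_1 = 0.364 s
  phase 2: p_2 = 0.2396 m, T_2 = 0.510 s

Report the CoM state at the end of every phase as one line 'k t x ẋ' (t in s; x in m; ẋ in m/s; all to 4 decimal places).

1 0.3640 0.1036 0.2861
2 0.8740 -0.0211 -0.9340

phase 1: p=0.0821, T=0.364, ωT=1.454944, cosh=2.258829, sinh=2.025416; start (x,ẋ)=(-0.014200, 0.471800) → end (x,ẋ)=(0.103646, 0.286091)
phase 2: p=0.2396, T=0.510, ωT=2.038521, cosh=3.904732, sinh=3.774511; start (x,ẋ)=(0.103646, 0.286091) → end (x,ẋ)=(-0.021105, -0.934044)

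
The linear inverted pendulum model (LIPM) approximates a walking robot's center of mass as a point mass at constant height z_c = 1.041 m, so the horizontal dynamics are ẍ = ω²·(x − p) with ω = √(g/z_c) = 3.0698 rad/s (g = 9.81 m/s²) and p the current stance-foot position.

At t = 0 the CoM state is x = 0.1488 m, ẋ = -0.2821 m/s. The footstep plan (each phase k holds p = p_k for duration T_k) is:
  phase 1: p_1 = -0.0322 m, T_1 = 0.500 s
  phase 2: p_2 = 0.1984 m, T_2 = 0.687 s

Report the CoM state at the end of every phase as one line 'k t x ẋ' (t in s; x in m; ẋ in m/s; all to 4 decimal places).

phase 1: p=-0.0322, T=0.500, ωT=1.534900, cosh=2.428169, sinh=2.212692; start (x,ẋ)=(0.148800, -0.282100) → end (x,ẋ)=(0.203963, 0.544460)
phase 2: p=0.1984, T=0.687, ωT=2.108953, cosh=4.180486, sinh=4.059121; start (x,ẋ)=(0.203963, 0.544460) → end (x,ẋ)=(0.941581, 2.345423)

1 0.5000 0.2040 0.5445
2 1.1870 0.9416 2.3454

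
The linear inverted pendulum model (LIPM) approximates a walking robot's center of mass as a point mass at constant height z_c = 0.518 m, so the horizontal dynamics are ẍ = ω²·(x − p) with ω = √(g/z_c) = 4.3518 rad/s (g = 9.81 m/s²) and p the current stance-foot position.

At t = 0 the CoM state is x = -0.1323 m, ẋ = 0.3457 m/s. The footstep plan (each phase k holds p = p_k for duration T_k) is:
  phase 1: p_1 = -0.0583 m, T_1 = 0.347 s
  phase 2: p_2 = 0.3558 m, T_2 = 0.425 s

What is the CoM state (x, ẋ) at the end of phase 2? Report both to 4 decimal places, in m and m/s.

phase 1: p=-0.0583, T=0.347, ωT=1.510075, cosh=2.373981, sinh=2.153088; start (x,ẋ)=(-0.132300, 0.345700) → end (x,ẋ)=(-0.062937, 0.127320)
phase 2: p=0.3558, T=0.425, ωT=1.849515, cosh=3.257025, sinh=3.099711; start (x,ẋ)=(-0.062937, 0.127320) → end (x,ẋ)=(-0.917348, -5.233793)

x = -0.9173, ẋ = -5.2338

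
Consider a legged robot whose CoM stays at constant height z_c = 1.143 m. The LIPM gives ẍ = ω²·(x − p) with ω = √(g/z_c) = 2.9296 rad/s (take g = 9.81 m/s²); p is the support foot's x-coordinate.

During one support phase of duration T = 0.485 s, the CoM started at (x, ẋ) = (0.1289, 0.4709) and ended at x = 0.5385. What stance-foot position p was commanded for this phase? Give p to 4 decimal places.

p = 0.0481

ωT = 2.9296·0.485 = 1.420856; cosh(ωT) = 2.191085, sinh(ωT) = 1.949578
x(T) = p + (x₀−p)·cosh(ωT) + (ẋ₀/ω)·sinh(ωT) ⇒ p·(1 − cosh) = x(T) − x₀·cosh − (ẋ₀/ω)·sinh
numerator   = 0.5385 − (0.1289)·2.191085 − (0.4709/2.9296)·1.949578 = -0.057303
denominator = 1 − 2.191085 = -1.191085
p = -0.057303 / -1.191085 = 0.0481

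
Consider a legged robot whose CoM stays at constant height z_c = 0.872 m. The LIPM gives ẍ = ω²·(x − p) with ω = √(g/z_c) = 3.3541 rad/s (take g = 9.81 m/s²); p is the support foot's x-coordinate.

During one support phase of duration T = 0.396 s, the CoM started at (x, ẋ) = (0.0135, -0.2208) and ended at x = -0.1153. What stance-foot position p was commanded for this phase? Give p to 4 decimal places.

ωT = 3.3541·0.396 = 1.328224; cosh(ωT) = 2.019640, sinh(ωT) = 1.754693
x(T) = p + (x₀−p)·cosh(ωT) + (ẋ₀/ω)·sinh(ωT) ⇒ p·(1 − cosh) = x(T) − x₀·cosh − (ẋ₀/ω)·sinh
numerator   = -0.1153 − (0.0135)·2.019640 − (-0.2208/3.3541)·1.754693 = -0.027054
denominator = 1 − 2.019640 = -1.019640
p = -0.027054 / -1.019640 = 0.0265

p = 0.0265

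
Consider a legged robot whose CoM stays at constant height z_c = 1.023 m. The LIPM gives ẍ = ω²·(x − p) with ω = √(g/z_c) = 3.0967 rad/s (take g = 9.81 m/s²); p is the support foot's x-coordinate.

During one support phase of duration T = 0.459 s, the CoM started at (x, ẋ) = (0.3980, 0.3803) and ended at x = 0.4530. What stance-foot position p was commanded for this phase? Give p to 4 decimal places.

ωT = 3.0967·0.459 = 1.421385; cosh(ωT) = 2.192117, sinh(ωT) = 1.950738
x(T) = p + (x₀−p)·cosh(ωT) + (ẋ₀/ω)·sinh(ωT) ⇒ p·(1 − cosh) = x(T) − x₀·cosh − (ẋ₀/ω)·sinh
numerator   = 0.4530 − (0.3980)·2.192117 − (0.3803/3.0967)·1.950738 = -0.659029
denominator = 1 − 2.192117 = -1.192117
p = -0.659029 / -1.192117 = 0.5528

p = 0.5528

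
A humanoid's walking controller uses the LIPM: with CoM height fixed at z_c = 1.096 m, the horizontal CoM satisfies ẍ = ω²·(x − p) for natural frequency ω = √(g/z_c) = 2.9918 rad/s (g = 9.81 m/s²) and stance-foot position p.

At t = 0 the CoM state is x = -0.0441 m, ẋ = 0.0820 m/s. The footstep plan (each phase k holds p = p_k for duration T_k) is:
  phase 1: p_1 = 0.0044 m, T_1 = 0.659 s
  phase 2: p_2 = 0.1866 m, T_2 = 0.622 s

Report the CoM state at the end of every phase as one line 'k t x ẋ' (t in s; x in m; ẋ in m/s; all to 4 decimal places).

1 0.6590 -0.0766 -0.2108
2 1.2810 -0.9011 -3.1645

phase 1: p=0.0044, T=0.659, ωT=1.971596, cosh=3.660683, sinh=3.521449; start (x,ẋ)=(-0.044100, 0.082000) → end (x,ẋ)=(-0.076626, -0.210794)
phase 2: p=0.1866, T=0.622, ωT=1.860900, cosh=3.292525, sinh=3.136993; start (x,ẋ)=(-0.076626, -0.210794) → end (x,ẋ)=(-0.901104, -3.164492)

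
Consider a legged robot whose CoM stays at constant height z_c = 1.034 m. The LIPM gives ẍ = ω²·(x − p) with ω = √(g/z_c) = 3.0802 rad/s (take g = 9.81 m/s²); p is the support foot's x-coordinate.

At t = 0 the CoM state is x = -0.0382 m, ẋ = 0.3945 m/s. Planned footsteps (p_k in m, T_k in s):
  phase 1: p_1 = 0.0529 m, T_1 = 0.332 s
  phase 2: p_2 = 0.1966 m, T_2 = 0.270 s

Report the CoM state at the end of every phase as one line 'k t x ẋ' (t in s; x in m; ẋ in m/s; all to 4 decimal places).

phase 1: p=0.0529, T=0.332, ωT=1.022626, cosh=1.570068, sinh=1.210419; start (x,ẋ)=(-0.038200, 0.394500) → end (x,ẋ)=(0.064893, 0.279741)
phase 2: p=0.1966, T=0.270, ωT=0.831654, cosh=1.366222, sinh=0.930893; start (x,ẋ)=(0.064893, 0.279741) → end (x,ẋ)=(0.101201, 0.004538)

1 0.3320 0.0649 0.2797
2 0.6020 0.1012 0.0045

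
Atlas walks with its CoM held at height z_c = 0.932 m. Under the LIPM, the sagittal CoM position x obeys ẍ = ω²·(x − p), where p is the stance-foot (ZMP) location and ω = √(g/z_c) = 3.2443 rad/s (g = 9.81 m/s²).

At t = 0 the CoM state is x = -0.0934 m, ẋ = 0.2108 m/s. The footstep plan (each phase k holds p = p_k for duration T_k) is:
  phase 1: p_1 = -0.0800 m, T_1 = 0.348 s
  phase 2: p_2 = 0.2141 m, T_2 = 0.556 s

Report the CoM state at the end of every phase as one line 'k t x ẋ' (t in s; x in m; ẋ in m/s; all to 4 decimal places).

phase 1: p=-0.0800, T=0.348, ωT=1.129016, cosh=1.707982, sinh=1.384631; start (x,ẋ)=(-0.093400, 0.210800) → end (x,ẋ)=(-0.012920, 0.299848)
phase 2: p=0.2141, T=0.556, ωT=1.803831, cosh=3.118767, sinh=2.954100; start (x,ẋ)=(-0.012920, 0.299848) → end (x,ẋ)=(-0.220895, -1.240600)

1 0.3480 -0.0129 0.2998
2 0.9040 -0.2209 -1.2406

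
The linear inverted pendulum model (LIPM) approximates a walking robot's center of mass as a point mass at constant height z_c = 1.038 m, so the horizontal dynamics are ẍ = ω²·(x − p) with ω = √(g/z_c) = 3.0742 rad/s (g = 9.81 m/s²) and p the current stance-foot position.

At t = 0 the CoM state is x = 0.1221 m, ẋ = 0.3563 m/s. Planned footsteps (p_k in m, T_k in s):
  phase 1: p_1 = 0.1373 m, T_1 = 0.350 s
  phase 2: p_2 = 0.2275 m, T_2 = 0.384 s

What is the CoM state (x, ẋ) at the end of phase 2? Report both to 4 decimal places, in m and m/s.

phase 1: p=0.1373, T=0.350, ωT=1.075970, cosh=1.636902, sinh=1.295935; start (x,ẋ)=(0.122100, 0.356300) → end (x,ẋ)=(0.262618, 0.522672)
phase 2: p=0.2275, T=0.384, ωT=1.180493, cosh=1.781553, sinh=1.474426; start (x,ẋ)=(0.262618, 0.522672) → end (x,ẋ)=(0.540745, 1.090346)

x = 0.5407, ẋ = 1.0903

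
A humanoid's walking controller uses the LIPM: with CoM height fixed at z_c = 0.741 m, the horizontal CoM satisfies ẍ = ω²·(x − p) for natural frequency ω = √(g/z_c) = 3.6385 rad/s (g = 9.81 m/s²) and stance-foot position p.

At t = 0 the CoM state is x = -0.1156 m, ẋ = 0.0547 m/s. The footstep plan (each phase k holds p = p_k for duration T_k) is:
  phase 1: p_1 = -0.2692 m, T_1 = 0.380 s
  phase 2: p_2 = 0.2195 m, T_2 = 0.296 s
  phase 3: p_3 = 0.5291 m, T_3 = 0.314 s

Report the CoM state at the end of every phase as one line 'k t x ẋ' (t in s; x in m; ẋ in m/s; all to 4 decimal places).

1 0.3800 0.0842 1.1594
2 0.6760 0.4114 1.2607
3 0.9900 0.8135 1.5738

phase 1: p=-0.2692, T=0.380, ωT=1.382630, cosh=2.118144, sinh=1.867226; start (x,ẋ)=(-0.115600, 0.054700) → end (x,ẋ)=(0.084218, 1.159406)
phase 2: p=0.2195, T=0.296, ωT=1.076996, cosh=1.638232, sinh=1.297615; start (x,ẋ)=(0.084218, 1.159406) → end (x,ẋ)=(0.411361, 1.260659)
phase 3: p=0.5291, T=0.314, ωT=1.142489, cosh=1.726792, sinh=1.407768; start (x,ẋ)=(0.411361, 1.260659) → end (x,ẋ)=(0.813550, 1.573818)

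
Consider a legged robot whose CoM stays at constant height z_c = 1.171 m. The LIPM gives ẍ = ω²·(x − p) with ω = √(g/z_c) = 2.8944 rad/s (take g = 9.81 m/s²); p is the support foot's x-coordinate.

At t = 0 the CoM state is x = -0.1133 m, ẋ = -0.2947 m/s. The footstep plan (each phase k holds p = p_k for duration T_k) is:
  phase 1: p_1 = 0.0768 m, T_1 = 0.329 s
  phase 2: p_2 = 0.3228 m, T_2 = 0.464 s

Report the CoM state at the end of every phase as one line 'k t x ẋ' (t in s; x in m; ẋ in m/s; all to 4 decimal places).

1 0.3290 -0.3185 -1.0455
2 0.7930 -1.6338 -5.4517

phase 1: p=0.0768, T=0.329, ωT=0.952258, cosh=1.488711, sinh=1.102842; start (x,ẋ)=(-0.113300, -0.294700) → end (x,ẋ)=(-0.318492, -1.045535)
phase 2: p=0.3228, T=0.464, ωT=1.343002, cosh=2.045792, sinh=1.784732; start (x,ẋ)=(-0.318492, -1.045535) → end (x,ẋ)=(-1.633844, -5.451690)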